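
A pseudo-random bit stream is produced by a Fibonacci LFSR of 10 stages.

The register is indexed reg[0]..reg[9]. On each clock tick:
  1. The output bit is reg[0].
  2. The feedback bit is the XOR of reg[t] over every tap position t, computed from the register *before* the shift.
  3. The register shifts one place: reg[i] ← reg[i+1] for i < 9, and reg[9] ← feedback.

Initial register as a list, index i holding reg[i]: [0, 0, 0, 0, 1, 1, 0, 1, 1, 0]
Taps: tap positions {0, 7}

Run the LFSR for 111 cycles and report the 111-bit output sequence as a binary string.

000011011011010111010111100001010100100001011001001100000100010010000001000000000100100100110100110101111100110

tick  register→output (feedback)
  0  0000110110→0 (1)
  1  0001101101→0 (1)
  2  0011011011→0 (0)
  3  0110110110→0 (1)
  4  1101101101→1 (0)
  5  1011011010→1 (1)
  6  0110110101→0 (1)
  7  1101101011→1 (1)
  8  1011010111→1 (0)
  9  0110101110→0 (1)
 10  1101011101→1 (0)
 11  1010111010→1 (1)
 12  0101110101→0 (1)
 13  1011101011→1 (1)
 14  0111010111→0 (1)
 15  1110101111→1 (0)
 16  1101011110→1 (0)
 17  1010111100→1 (0)
 18  0101111000→0 (0)
 19  1011110000→1 (1)
 20  0111100001→0 (0)
 21  1111000010→1 (1)
 22  1110000101→1 (0)
 23  1100001010→1 (1)
 24  1000010101→1 (0)
 25  0000101010→0 (0)
 26  0001010100→0 (1)
 27  0010101001→0 (0)
 28  0101010010→0 (0)
 29  1010100100→1 (0)
 30  0101001000→0 (0)
 31  1010010000→1 (1)
 32  0100100001→0 (0)
 33  1001000010→1 (1)
 34  0010000101→0 (1)
 35  0100001011→0 (0)
 36  1000010110→1 (0)
 37  0000101100→0 (1)
 38  0001011001→0 (0)
 39  0010110010→0 (0)
 40  0101100100→0 (1)
 41  1011001001→1 (1)
 42  0110010011→0 (0)
 43  1100100110→1 (0)
 44  1001001100→1 (0)
 45  0010011000→0 (0)
 46  0100110000→0 (0)
 47  1001100000→1 (1)
 48  0011000001→0 (0)
 49  0110000010→0 (0)
 50  1100000100→1 (0)
 51  1000001000→1 (1)
 52  0000010001→0 (0)
 53  0000100010→0 (0)
 54  0001000100→0 (1)
 55  0010001001→0 (0)
 56  0100010010→0 (0)
 57  1000100100→1 (0)
 58  0001001000→0 (0)
 59  0010010000→0 (0)
 60  0100100000→0 (0)
 61  1001000000→1 (1)
 62  0010000001→0 (0)
 63  0100000010→0 (0)
 64  1000000100→1 (0)
 65  0000001000→0 (0)
 66  0000010000→0 (0)
 67  0000100000→0 (0)
 68  0001000000→0 (0)
 69  0010000000→0 (0)
 70  0100000000→0 (0)
 71  1000000000→1 (1)
 72  0000000001→0 (0)
 73  0000000010→0 (0)
 74  0000000100→0 (1)
 75  0000001001→0 (0)
 76  0000010010→0 (0)
 77  0000100100→0 (1)
 78  0001001001→0 (0)
 79  0010010010→0 (0)
 80  0100100100→0 (1)
 81  1001001001→1 (1)
 82  0010010011→0 (0)
 83  0100100110→0 (1)
 84  1001001101→1 (0)
 85  0010011010→0 (0)
 86  0100110100→0 (1)
 87  1001101001→1 (1)
 88  0011010011→0 (0)
 89  0110100110→0 (1)
 90  1101001101→1 (0)
 91  1010011010→1 (1)
 92  0100110101→0 (1)
 93  1001101011→1 (1)
 94  0011010111→0 (1)
 95  0110101111→0 (1)
 96  1101011111→1 (0)
 97  1010111110→1 (0)
 98  0101111100→0 (1)
 99  1011111001→1 (1)
100  0111110011→0 (0)
101  1111100110→1 (0)
102  1111001100→1 (0)
103  1110011000→1 (1)
104  1100110001→1 (1)
105  1001100011→1 (1)
106  0011000111→0 (1)
107  0110001111→0 (1)
108  1100011111→1 (0)
109  1000111110→1 (0)
110  0001111100→0 (1)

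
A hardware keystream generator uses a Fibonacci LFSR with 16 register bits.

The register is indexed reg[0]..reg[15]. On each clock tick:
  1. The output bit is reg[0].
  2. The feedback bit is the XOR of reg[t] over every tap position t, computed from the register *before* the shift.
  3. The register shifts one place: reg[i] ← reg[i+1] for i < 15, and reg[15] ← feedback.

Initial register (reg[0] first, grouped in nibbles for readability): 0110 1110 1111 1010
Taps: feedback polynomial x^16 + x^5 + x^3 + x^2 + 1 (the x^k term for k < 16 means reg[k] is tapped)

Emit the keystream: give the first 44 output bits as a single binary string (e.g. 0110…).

tick  register→output (feedback)
  0  0110111011111010→0 (0)
  1  1101110111110100→1 (1)
  2  1011101111101001→1 (1)
  3  0111011111010011→0 (1)
  4  1110111110100111→1 (1)
  5  1101111101001111→1 (1)
  6  1011111010011111→1 (0)
  7  0111110100111110→0 (1)
  8  1111101001111101→1 (1)
  9  1111010011111011→1 (0)
 10  1110100111110110→1 (0)
 11  1101001111101100→1 (0)
 12  1010011111011000→1 (1)
 13  0100111110110001→0 (1)
 14  1001111101100011→1 (1)
 15  0011111011000111→0 (1)
 16  0111110110001111→0 (1)
 17  1111101100011111→1 (1)
 18  1111011000111111→1 (0)
 19  1110110001111110→1 (1)
 20  1101100011111101→1 (0)
 21  1011000111111010→1 (1)
 22  0110001111110101→0 (1)
 23  1100011111101011→1 (0)
 24  1000111111010110→1 (0)
 25  0001111110101100→0 (0)
 26  0011111101011000→0 (1)
 27  0111111010110001→0 (1)
 28  1111110101100011→1 (0)
 29  1111101011000110→1 (1)
 30  1111010110001101→1 (0)
 31  1110101100011010→1 (0)
 32  1101011000110100→1 (1)
 33  1010110001101001→1 (1)
 34  0101100011010011→0 (1)
 35  1011000110100111→1 (1)
 36  0110001101001111→0 (1)
 37  1100011010011111→1 (0)
 38  1000110100111110→1 (0)
 39  0001101001111100→0 (1)
 40  0011010011111001→0 (1)
 41  0110100111110011→0 (1)
 42  1101001111100111→1 (0)
 43  1010011111001110→1 (1)

01101110111110100111110110001111110101100011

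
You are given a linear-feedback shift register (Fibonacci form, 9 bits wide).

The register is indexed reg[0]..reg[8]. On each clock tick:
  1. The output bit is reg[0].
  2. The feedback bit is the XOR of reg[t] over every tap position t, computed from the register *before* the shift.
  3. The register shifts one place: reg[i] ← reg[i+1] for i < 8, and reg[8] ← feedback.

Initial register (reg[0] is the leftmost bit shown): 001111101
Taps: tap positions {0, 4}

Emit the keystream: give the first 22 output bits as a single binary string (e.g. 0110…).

0011111011101000001101

step | reg (before) | out | fb
   0 | 001111101 | 0 | 1
   1 | 011111011 | 0 | 1
   2 | 111110111 | 1 | 0
   3 | 111101110 | 1 | 1
   4 | 111011101 | 1 | 0
   5 | 110111010 | 1 | 0
   6 | 101110100 | 1 | 0
   7 | 011101000 | 0 | 0
   8 | 111010000 | 1 | 0
   9 | 110100000 | 1 | 1
  10 | 101000001 | 1 | 1
  11 | 010000011 | 0 | 0
  12 | 100000110 | 1 | 1
  13 | 000001101 | 0 | 0
  14 | 000011010 | 0 | 1
  15 | 000110101 | 0 | 1
  16 | 001101011 | 0 | 0
  17 | 011010110 | 0 | 1
  18 | 110101101 | 1 | 1
  19 | 101011011 | 1 | 0
  20 | 010110110 | 0 | 1
  21 | 101101101 | 1 | 1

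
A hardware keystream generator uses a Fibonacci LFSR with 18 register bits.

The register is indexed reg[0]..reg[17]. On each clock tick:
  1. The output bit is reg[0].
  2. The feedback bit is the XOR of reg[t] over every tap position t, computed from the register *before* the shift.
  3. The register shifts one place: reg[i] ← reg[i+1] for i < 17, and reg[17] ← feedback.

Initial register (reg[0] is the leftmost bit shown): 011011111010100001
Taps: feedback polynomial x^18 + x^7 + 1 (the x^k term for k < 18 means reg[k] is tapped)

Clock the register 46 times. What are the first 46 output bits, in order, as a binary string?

step | reg (before) | out | fb
   0 | 011011111010100001 | 0 | 1
   1 | 110111110101000011 | 1 | 0
   2 | 101111101010000110 | 1 | 1
   3 | 011111010100001101 | 0 | 1
   4 | 111110101000011011 | 1 | 1
   5 | 111101010000110111 | 1 | 0
   6 | 111010100001101110 | 1 | 1
   7 | 110101000011011101 | 1 | 1
   8 | 101010000110111011 | 1 | 1
   9 | 010100001101110111 | 0 | 0
  10 | 101000011011101110 | 1 | 0
  11 | 010000110111011100 | 0 | 1
  12 | 100001101110111001 | 1 | 1
  13 | 000011011101110011 | 0 | 1
  14 | 000110111011100111 | 0 | 1
  15 | 001101110111001111 | 0 | 1
  16 | 011011101110011111 | 0 | 0
  17 | 110111011100111110 | 1 | 0
  18 | 101110111001111100 | 1 | 0
  19 | 011101110011111000 | 0 | 1
  20 | 111011100111110001 | 1 | 1
  21 | 110111001111100011 | 1 | 1
  22 | 101110011111000111 | 1 | 0
  23 | 011100111110001110 | 0 | 1
  24 | 111001111100011101 | 1 | 0
  25 | 110011111000111010 | 1 | 0
  26 | 100111110001110100 | 1 | 0
  27 | 001111100011101000 | 0 | 0
  28 | 011111000111010000 | 0 | 0
  29 | 111110001110100000 | 1 | 1
  30 | 111100011101000001 | 1 | 0
  31 | 111000111010000010 | 1 | 0
  32 | 110001110100000100 | 1 | 0
  33 | 100011101000001000 | 1 | 1
  34 | 000111010000010001 | 0 | 1
  35 | 001110100000100011 | 0 | 0
  36 | 011101000001000110 | 0 | 0
  37 | 111010000010001100 | 1 | 1
  38 | 110100000100011001 | 1 | 1
  39 | 101000001000110011 | 1 | 1
  40 | 010000010001100111 | 0 | 1
  41 | 100000100011001111 | 1 | 1
  42 | 000001000110011111 | 0 | 0
  43 | 000010001100111110 | 0 | 0
  44 | 000100011001111100 | 0 | 1
  45 | 001000110011111001 | 0 | 1

0110111110101000011011101110011111000111010000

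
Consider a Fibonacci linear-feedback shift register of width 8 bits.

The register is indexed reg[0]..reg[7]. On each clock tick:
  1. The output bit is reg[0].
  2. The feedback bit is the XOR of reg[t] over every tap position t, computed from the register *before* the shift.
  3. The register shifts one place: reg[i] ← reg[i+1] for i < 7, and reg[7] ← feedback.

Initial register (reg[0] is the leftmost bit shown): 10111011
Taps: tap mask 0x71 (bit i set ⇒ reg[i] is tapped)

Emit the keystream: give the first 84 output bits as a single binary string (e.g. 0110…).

101110111001010100101000100101101000110011100111100011011000010001011101011110110111

tick  register→output (feedback)
  0  10111011→1 (1)
  1  01110111→0 (0)
  2  11101110→1 (0)
  3  11011100→1 (1)
  4  10111001→1 (0)
  5  01110010→0 (1)
  6  11100101→1 (0)
  7  11001010→1 (1)
  8  10010101→1 (0)
  9  00101010→0 (0)
 10  01010100→0 (1)
 11  10101001→1 (0)
 12  01010010→0 (1)
 13  10100101→1 (0)
 14  01001010→0 (0)
 15  10010100→1 (0)
 16  00101000→0 (1)
 17  01010001→0 (0)
 18  10100010→1 (0)
 19  01000100→0 (1)
 20  10001001→1 (0)
 21  00010010→0 (1)
 22  00100101→0 (1)
 23  01001011→0 (0)
 24  10010110→1 (1)
 25  00101101→0 (0)
 26  01011010→0 (0)
 27  10110100→1 (0)
 28  01101000→0 (1)
 29  11010001→1 (1)
 30  10100011→1 (0)
 31  01000110→0 (0)
 32  10001100→1 (1)
 33  00011001→0 (1)
 34  00110011→0 (1)
 35  01100111→0 (0)
 36  11001110→1 (0)
 37  10011100→1 (1)
 38  00111001→0 (1)
 39  01110011→0 (1)
 40  11100111→1 (1)
 41  11001111→1 (0)
 42  10011110→1 (0)
 43  00111100→0 (0)
 44  01111000→0 (1)
 45  11110001→1 (1)
 46  11100011→1 (0)
 47  11000110→1 (1)
 48  10001101→1 (1)
 49  00011011→0 (0)
 50  00110110→0 (0)
 51  01101100→0 (0)
 52  11011000→1 (0)
 53  10110000→1 (1)
 54  01100001→0 (0)
 55  11000010→1 (0)
 56  10000100→1 (0)
 57  00001000→0 (1)
 58  00010001→0 (0)
 59  00100010→0 (1)
 60  01000101→0 (1)
 61  10001011→1 (1)
 62  00010111→0 (0)
 63  00101110→0 (1)
 64  01011101→0 (0)
 65  10111010→1 (1)
 66  01110101→0 (1)
 67  11101011→1 (1)
 68  11010111→1 (1)
 69  10101111→1 (0)
 70  01011110→0 (1)
 71  10111101→1 (1)
 72  01111011→0 (0)
 73  11110110→1 (1)
 74  11101101→1 (1)
 75  11011011→1 (1)
 76  10110111→1 (1)
 77  01101111→0 (1)
 78  11011111→1 (0)
 79  10111110→1 (0)
 80  01111100→0 (0)
 81  11111000→1 (0)
 82  11110000→1 (1)
 83  11100001→1 (1)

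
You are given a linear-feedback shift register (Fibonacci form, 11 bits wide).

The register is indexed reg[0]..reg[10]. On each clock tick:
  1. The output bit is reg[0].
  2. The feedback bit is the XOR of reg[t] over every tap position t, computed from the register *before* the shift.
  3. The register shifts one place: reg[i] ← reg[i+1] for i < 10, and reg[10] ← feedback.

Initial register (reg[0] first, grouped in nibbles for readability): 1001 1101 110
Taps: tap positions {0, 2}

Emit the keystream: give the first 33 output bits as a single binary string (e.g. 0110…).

step | reg (before) | out | fb
   0 | 10011101110 | 1 | 1
   1 | 00111011101 | 0 | 1
   2 | 01110111011 | 0 | 1
   3 | 11101110111 | 1 | 0
   4 | 11011101110 | 1 | 1
   5 | 10111011101 | 1 | 0
   6 | 01110111010 | 0 | 1
   7 | 11101110101 | 1 | 0
   8 | 11011101010 | 1 | 1
   9 | 10111010101 | 1 | 0
  10 | 01110101010 | 0 | 1
  11 | 11101010101 | 1 | 0
  12 | 11010101010 | 1 | 1
  13 | 10101010101 | 1 | 0
  14 | 01010101010 | 0 | 0
  15 | 10101010100 | 1 | 0
  16 | 01010101000 | 0 | 0
  17 | 10101010000 | 1 | 0
  18 | 01010100000 | 0 | 0
  19 | 10101000000 | 1 | 0
  20 | 01010000000 | 0 | 0
  21 | 10100000000 | 1 | 0
  22 | 01000000000 | 0 | 0
  23 | 10000000000 | 1 | 1
  24 | 00000000001 | 0 | 0
  25 | 00000000010 | 0 | 0
  26 | 00000000100 | 0 | 0
  27 | 00000001000 | 0 | 0
  28 | 00000010000 | 0 | 0
  29 | 00000100000 | 0 | 0
  30 | 00001000000 | 0 | 0
  31 | 00010000000 | 0 | 0
  32 | 00100000000 | 0 | 1

100111011101110101010101000000000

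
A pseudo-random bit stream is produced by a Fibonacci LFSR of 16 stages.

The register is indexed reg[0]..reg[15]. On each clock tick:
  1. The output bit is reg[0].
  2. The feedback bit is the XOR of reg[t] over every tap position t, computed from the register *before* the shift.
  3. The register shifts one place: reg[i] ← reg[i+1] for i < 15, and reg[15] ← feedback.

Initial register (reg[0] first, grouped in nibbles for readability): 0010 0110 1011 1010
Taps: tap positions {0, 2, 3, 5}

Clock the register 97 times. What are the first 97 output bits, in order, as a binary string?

0010011010111010010111101100101000001010111100110010100011000011110101011010100010011011010111010

tick  register→output (feedback)
  0  0010011010111010→0 (0)
  1  0100110101110100→0 (1)
  2  1001101011101001→1 (0)
  3  0011010111010010→0 (1)
  4  0110101110100101→0 (1)
  5  1101011101001011→1 (1)
  6  1010111010010111→1 (1)
  7  0101110100101111→0 (0)
  8  1011101001011110→1 (1)
  9  0111010010111101→0 (1)
 10  1110100101111011→1 (0)
 11  1101001011110110→1 (0)
 12  1010010111101100→1 (1)
 13  0100101111011001→0 (0)
 14  1001011110110010→1 (1)
 15  0010111101100101→0 (0)
 16  0101111011001010→0 (0)
 17  1011110110010100→1 (0)
 18  0111101100101000→0 (0)
 19  1111011001010000→1 (0)
 20  1110110010100000→1 (1)
 21  1101100101000001→1 (0)
 22  1011001010000010→1 (1)
 23  0110010100000101→0 (0)
 24  1100101000001010→1 (1)
 25  1001010000010101→1 (1)
 26  0010100000101011→0 (1)
 27  0101000001010111→0 (1)
 28  1010000010101111→1 (0)
 29  0100000101011110→0 (0)
 30  1000001010111100→1 (1)
 31  0000010101111001→0 (1)
 32  0000101011110011→0 (0)
 33  0001010111100110→0 (0)
 34  0010101111001100→0 (1)
 35  0101011110011001→0 (0)
 36  1010111100110010→1 (1)
 37  0101111001100101→0 (0)
 38  1011110011001010→1 (0)
 39  0111100110010100→0 (0)
 40  1111001100101000→1 (1)
 41  1110011001010001→1 (1)
 42  1100110010100011→1 (0)
 43  1001100101000110→1 (0)
 44  0011001010001100→0 (0)
 45  0110010100011000→0 (0)
 46  1100101000110000→1 (1)
 47  1001010001100001→1 (1)
 48  0010100011000011→0 (1)
 49  0101000110000111→0 (1)
 50  1010001100001111→1 (0)
 51  0100011000011110→0 (1)
 52  1000110000111101→1 (0)
 53  0001100001111010→0 (1)
 54  0011000011110101→0 (0)
 55  0110000111101010→0 (1)
 56  1100001111010101→1 (1)
 57  1000011110101011→1 (0)
 58  0000111101010110→0 (1)
 59  0001111010101101→0 (0)
 60  0011110101011010→0 (1)
 61  0111101010110101→0 (0)
 62  1111010101101010→1 (0)
 63  1110101011010100→1 (0)
 64  1101010110101000→1 (1)
 65  1010101101010001→1 (0)
 66  0101011010100010→0 (0)
 67  1010110101000100→1 (1)
 68  0101101010001001→0 (1)
 69  1011010100010011→1 (0)
 70  0110101000100110→0 (1)
 71  1101010001001101→1 (1)
 72  1010100010011011→1 (0)
 73  0101000100110110→0 (1)
 74  1010001001101101→1 (0)
 75  0100010011011010→0 (1)
 76  1000100110110101→1 (1)
 77  0001001101101011→0 (1)
 78  0010011011010111→0 (0)
 79  0100110110101110→0 (1)
 80  1001101101011101→1 (0)
 81  0011011010111010→0 (1)
 82  0110110101110101→0 (0)
 83  1101101011101010→1 (0)
 84  1011010111010100→1 (0)
 85  0110101110101000→0 (1)
 86  1101011101010001→1 (1)
 87  1010111010100011→1 (1)
 88  0101110101000111→0 (0)
 89  1011101010001110→1 (1)
 90  0111010100011101→0 (1)
 91  1110101000111011→1 (0)
 92  1101010001110110→1 (1)
 93  1010100011101101→1 (0)
 94  0101000111011010→0 (1)
 95  1010001110110101→1 (0)
 96  0100011101101010→0 (1)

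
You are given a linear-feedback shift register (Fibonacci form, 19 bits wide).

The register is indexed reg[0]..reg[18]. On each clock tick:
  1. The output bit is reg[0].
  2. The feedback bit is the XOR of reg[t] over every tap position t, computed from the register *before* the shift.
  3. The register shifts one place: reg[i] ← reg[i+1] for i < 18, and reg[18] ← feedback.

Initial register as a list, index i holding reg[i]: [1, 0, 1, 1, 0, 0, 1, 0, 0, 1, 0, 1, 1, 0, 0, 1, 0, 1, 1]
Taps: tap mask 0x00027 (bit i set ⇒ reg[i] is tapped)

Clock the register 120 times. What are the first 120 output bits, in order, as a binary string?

101100100101100101101010100101000110100011101100000000001110000010000011110101100111111000111101100101111010000001000010

step | reg (before) | out | fb
   0 | 1011001001011001011 | 1 | 0
   1 | 0110010010110010110 | 0 | 1
   2 | 1100100101100101101 | 1 | 0
   3 | 1001001011001011010 | 1 | 1
   4 | 0010010110010110101 | 0 | 0
   5 | 0100101100101101010 | 0 | 1
   6 | 1001011001011010101 | 1 | 0
   7 | 0010110010110101010 | 0 | 0
   8 | 0101100101101010100 | 0 | 1
   9 | 1011001011010101001 | 1 | 0
  10 | 0110010110101010010 | 0 | 1
  11 | 1100101101010100101 | 1 | 0
  12 | 1001011010101001010 | 1 | 0
  13 | 0010110101010010100 | 0 | 0
  14 | 0101101010100101000 | 0 | 1
  15 | 1011010101001010001 | 1 | 1
  16 | 0110101010010100011 | 0 | 0
  17 | 1101010100101000110 | 1 | 1
  18 | 1010101001010001101 | 1 | 0
  19 | 0101010010100011010 | 0 | 0
  20 | 1010100101000110100 | 1 | 0
  21 | 0101001010001101000 | 0 | 1
  22 | 1010010100011010001 | 1 | 1
  23 | 0100101000110100011 | 0 | 1
  24 | 1001010001101000111 | 1 | 0
  25 | 0010100011010001110 | 0 | 1
  26 | 0101000110100011101 | 0 | 1
  27 | 1010001101000111011 | 1 | 0
  28 | 0100011010001110110 | 0 | 0
  29 | 1000110100011101100 | 1 | 0
  30 | 0001101000111011000 | 0 | 0
  31 | 0011010001110110000 | 0 | 0
  32 | 0110100011101100000 | 0 | 0
  33 | 1101000111011000000 | 1 | 0
  34 | 1010001110110000000 | 1 | 0
  35 | 0100011101100000000 | 0 | 0
  36 | 1000111011000000000 | 1 | 0
  37 | 0001110110000000000 | 0 | 1
  38 | 0011101100000000001 | 0 | 1
  39 | 0111011000000000011 | 0 | 1
  40 | 1110110000000000111 | 1 | 0
  41 | 1101100000000001110 | 1 | 0
  42 | 1011000000000011100 | 1 | 0
  43 | 0110000000000111000 | 0 | 0
  44 | 1100000000001110000 | 1 | 0
  45 | 1000000000011100000 | 1 | 1
  46 | 0000000000111000001 | 0 | 0
  47 | 0000000001110000010 | 0 | 0
  48 | 0000000011100000100 | 0 | 0
  49 | 0000000111000001000 | 0 | 0
  50 | 0000001110000010000 | 0 | 0
  51 | 0000011100000100000 | 0 | 1
  52 | 0000111000001000001 | 0 | 1
  53 | 0001110000010000011 | 0 | 1
  54 | 0011100000100000111 | 0 | 1
  55 | 0111000001000001111 | 0 | 0
  56 | 1110000010000011110 | 1 | 1
  57 | 1100000100000111101 | 1 | 0
  58 | 1000001000001111010 | 1 | 1
  59 | 0000010000011110101 | 0 | 1
  60 | 0000100000111101011 | 0 | 0
  61 | 0001000001111010110 | 0 | 0
  62 | 0010000011110101100 | 0 | 1
  63 | 0100000111101011001 | 0 | 1
  64 | 1000001111010110011 | 1 | 1
  65 | 0000011110101100111 | 0 | 1
  66 | 0000111101011001111 | 0 | 1
  67 | 0001111010110011111 | 0 | 1
  68 | 0011110101100111111 | 0 | 0
  69 | 0111101011001111110 | 0 | 0
  70 | 1111010110011111100 | 1 | 0
  71 | 1110101100111111000 | 1 | 1
  72 | 1101011001111110001 | 1 | 1
  73 | 1010110011111100011 | 1 | 1
  74 | 0101100111111000111 | 0 | 1
  75 | 1011001111110001111 | 1 | 0
  76 | 0110011111100011110 | 0 | 1
  77 | 1100111111000111101 | 1 | 1
  78 | 1001111110001111011 | 1 | 0
  79 | 0011111100011110110 | 0 | 0
  80 | 0111111000111101100 | 0 | 1
  81 | 1111110001111011001 | 1 | 0
  82 | 1111100011110110010 | 1 | 1
  83 | 1111000111101100101 | 1 | 1
  84 | 1110001111011001011 | 1 | 1
  85 | 1100011110110010111 | 1 | 1
  86 | 1000111101100101111 | 1 | 0
  87 | 0001111011001011110 | 0 | 1
  88 | 0011110110010111101 | 0 | 0
  89 | 0111101100101111010 | 0 | 0
  90 | 1111011001011110100 | 1 | 0
  91 | 1110110010111101000 | 1 | 0
  92 | 1101100101111010000 | 1 | 0
  93 | 1011001011110100000 | 1 | 0
  94 | 0110010111101000000 | 0 | 1
  95 | 1100101111010000001 | 1 | 0
  96 | 1001011110100000010 | 1 | 0
  97 | 0010111101000000100 | 0 | 0
  98 | 0101111010000001000 | 0 | 0
  99 | 1011110100000010000 | 1 | 1
 100 | 0111101000000100001 | 0 | 0
 101 | 1111010000001000010 | 1 | 0
 102 | 1110100000010000100 | 1 | 1
 103 | 1101000000100001001 | 1 | 0
 104 | 1010000001000010010 | 1 | 0
 105 | 0100000010000100100 | 0 | 1
 106 | 1000000100001001001 | 1 | 1
 107 | 0000001000010010011 | 0 | 0
 108 | 0000010000100100110 | 0 | 1
 109 | 0000100001001001101 | 0 | 0
 110 | 0001000010010011010 | 0 | 0
 111 | 0010000100100110100 | 0 | 1
 112 | 0100001001001101001 | 0 | 1
 113 | 1000010010011010011 | 1 | 0
 114 | 0000100100110100110 | 0 | 0
 115 | 0001001001101001100 | 0 | 0
 116 | 0010010011010011000 | 0 | 0
 117 | 0100100110100110000 | 0 | 1
 118 | 1001001101001100001 | 1 | 1
 119 | 0010011010011000011 | 0 | 0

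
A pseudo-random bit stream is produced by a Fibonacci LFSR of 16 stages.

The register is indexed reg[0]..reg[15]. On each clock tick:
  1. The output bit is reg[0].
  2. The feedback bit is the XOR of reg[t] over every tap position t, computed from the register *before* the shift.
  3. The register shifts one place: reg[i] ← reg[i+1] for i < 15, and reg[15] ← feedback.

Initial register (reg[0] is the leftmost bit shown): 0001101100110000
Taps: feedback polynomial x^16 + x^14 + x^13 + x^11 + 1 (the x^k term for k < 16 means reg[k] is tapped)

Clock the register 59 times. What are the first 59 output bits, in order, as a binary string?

step | reg (before) | out | fb
   0 | 0001101100110000 | 0 | 1
   1 | 0011011001100001 | 0 | 0
   2 | 0110110011000010 | 0 | 1
   3 | 1101100110000101 | 1 | 0
   4 | 1011001100001010 | 1 | 0
   5 | 0110011000010100 | 0 | 0
   6 | 1100110000101000 | 1 | 1
   7 | 1001100001010001 | 1 | 0
   8 | 0011000010100010 | 0 | 1
   9 | 0110000101000101 | 0 | 1
  10 | 1100001010001011 | 1 | 0
  11 | 1000010100010110 | 1 | 0
  12 | 0000101000101100 | 0 | 1
  13 | 0001010001011001 | 0 | 1
  14 | 0010100010110011 | 0 | 0
  15 | 0101000101100110 | 0 | 0
  16 | 1010001011001100 | 1 | 0
  17 | 0100010110011000 | 0 | 1
  18 | 1000101100110001 | 1 | 0
  19 | 0001011001100010 | 0 | 1
  20 | 0010110011000101 | 0 | 1
  21 | 0101100110001011 | 0 | 1
  22 | 1011001100010111 | 1 | 0
  23 | 0110011000101110 | 0 | 0
  24 | 1100110001011100 | 1 | 1
  25 | 1001100010111001 | 1 | 0
  26 | 0011000101110010 | 0 | 0
  27 | 0110001011100100 | 0 | 1
  28 | 1100010111001001 | 1 | 1
  29 | 1000101110010011 | 1 | 1
  30 | 0001011100100111 | 0 | 0
  31 | 0010111001001110 | 0 | 0
  32 | 0101110010011100 | 0 | 0
  33 | 1011100100111000 | 1 | 0
  34 | 0111001001110000 | 0 | 1
  35 | 1110010011100001 | 1 | 1
  36 | 1100100111000011 | 1 | 0
  37 | 1001001110000110 | 1 | 1
  38 | 0010011100001101 | 0 | 1
  39 | 0100111000011011 | 0 | 0
  40 | 1001110000110110 | 1 | 0
  41 | 0011100001101100 | 0 | 1
  42 | 0111000011011001 | 0 | 1
  43 | 1110000110110011 | 1 | 1
  44 | 1100001101100111 | 1 | 1
  45 | 1000011011001111 | 1 | 1
  46 | 0000110110011111 | 0 | 1
  47 | 0001101100111111 | 0 | 1
  48 | 0011011001111111 | 0 | 1
  49 | 0110110011111111 | 0 | 1
  50 | 1101100111111111 | 1 | 0
  51 | 1011001111111110 | 1 | 0
  52 | 0110011111111100 | 0 | 0
  53 | 1100111111111000 | 1 | 0
  54 | 1001111111110000 | 1 | 0
  55 | 0011111111100000 | 0 | 0
  56 | 0111111111000000 | 0 | 0
  57 | 1111111110000000 | 1 | 1
  58 | 1111111100000001 | 1 | 1

00011011001100001010001011001100010111001001110000110110011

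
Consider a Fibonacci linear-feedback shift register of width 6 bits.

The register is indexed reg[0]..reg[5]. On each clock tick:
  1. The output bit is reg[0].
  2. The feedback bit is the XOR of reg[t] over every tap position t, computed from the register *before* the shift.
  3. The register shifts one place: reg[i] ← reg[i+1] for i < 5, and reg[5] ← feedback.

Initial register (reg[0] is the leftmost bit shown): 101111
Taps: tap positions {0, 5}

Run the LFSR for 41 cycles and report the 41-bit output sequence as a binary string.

10111100101000110000100000111111010101100

tick  register→output (feedback)
  0  101111→1 (0)
  1  011110→0 (0)
  2  111100→1 (1)
  3  111001→1 (0)
  4  110010→1 (1)
  5  100101→1 (0)
  6  001010→0 (0)
  7  010100→0 (0)
  8  101000→1 (1)
  9  010001→0 (1)
 10  100011→1 (0)
 11  000110→0 (0)
 12  001100→0 (0)
 13  011000→0 (0)
 14  110000→1 (1)
 15  100001→1 (0)
 16  000010→0 (0)
 17  000100→0 (0)
 18  001000→0 (0)
 19  010000→0 (0)
 20  100000→1 (1)
 21  000001→0 (1)
 22  000011→0 (1)
 23  000111→0 (1)
 24  001111→0 (1)
 25  011111→0 (1)
 26  111111→1 (0)
 27  111110→1 (1)
 28  111101→1 (0)
 29  111010→1 (1)
 30  110101→1 (0)
 31  101010→1 (1)
 32  010101→0 (1)
 33  101011→1 (0)
 34  010110→0 (0)
 35  101100→1 (1)
 36  011001→0 (1)
 37  110011→1 (0)
 38  100110→1 (1)
 39  001101→0 (1)
 40  011011→0 (1)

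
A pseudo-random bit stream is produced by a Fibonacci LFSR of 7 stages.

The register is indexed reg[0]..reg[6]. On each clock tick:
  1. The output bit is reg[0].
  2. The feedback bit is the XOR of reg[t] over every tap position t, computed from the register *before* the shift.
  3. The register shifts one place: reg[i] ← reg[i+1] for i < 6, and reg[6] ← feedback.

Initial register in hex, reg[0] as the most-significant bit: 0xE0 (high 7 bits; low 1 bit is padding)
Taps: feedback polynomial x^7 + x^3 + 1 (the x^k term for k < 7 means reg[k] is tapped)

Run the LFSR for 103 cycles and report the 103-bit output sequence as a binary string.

1110000111011110010110010010000001000100110001011101011011000001100110101001110011110110100001010101111

step | reg (before) | out | fb
   0 | 1110000 | 1 | 1
   1 | 1100001 | 1 | 1
   2 | 1000011 | 1 | 1
   3 | 0000111 | 0 | 0
   4 | 0001110 | 0 | 1
   5 | 0011101 | 0 | 1
   6 | 0111011 | 0 | 1
   7 | 1110111 | 1 | 1
   8 | 1101111 | 1 | 0
   9 | 1011110 | 1 | 0
  10 | 0111100 | 0 | 1
  11 | 1111001 | 1 | 0
  12 | 1110010 | 1 | 1
  13 | 1100101 | 1 | 1
  14 | 1001011 | 1 | 0
  15 | 0010110 | 0 | 0
  16 | 0101100 | 0 | 1
  17 | 1011001 | 1 | 0
  18 | 0110010 | 0 | 0
  19 | 1100100 | 1 | 1
  20 | 1001001 | 1 | 0
  21 | 0010010 | 0 | 0
  22 | 0100100 | 0 | 0
  23 | 1001000 | 1 | 0
  24 | 0010000 | 0 | 0
  25 | 0100000 | 0 | 0
  26 | 1000000 | 1 | 1
  27 | 0000001 | 0 | 0
  28 | 0000010 | 0 | 0
  29 | 0000100 | 0 | 0
  30 | 0001000 | 0 | 1
  31 | 0010001 | 0 | 0
  32 | 0100010 | 0 | 0
  33 | 1000100 | 1 | 1
  34 | 0001001 | 0 | 1
  35 | 0010011 | 0 | 0
  36 | 0100110 | 0 | 0
  37 | 1001100 | 1 | 0
  38 | 0011000 | 0 | 1
  39 | 0110001 | 0 | 0
  40 | 1100010 | 1 | 1
  41 | 1000101 | 1 | 1
  42 | 0001011 | 0 | 1
  43 | 0010111 | 0 | 0
  44 | 0101110 | 0 | 1
  45 | 1011101 | 1 | 0
  46 | 0111010 | 0 | 1
  47 | 1110101 | 1 | 1
  48 | 1101011 | 1 | 0
  49 | 1010110 | 1 | 1
  50 | 0101101 | 0 | 1
  51 | 1011011 | 1 | 0
  52 | 0110110 | 0 | 0
  53 | 1101100 | 1 | 0
  54 | 1011000 | 1 | 0
  55 | 0110000 | 0 | 0
  56 | 1100000 | 1 | 1
  57 | 1000001 | 1 | 1
  58 | 0000011 | 0 | 0
  59 | 0000110 | 0 | 0
  60 | 0001100 | 0 | 1
  61 | 0011001 | 0 | 1
  62 | 0110011 | 0 | 0
  63 | 1100110 | 1 | 1
  64 | 1001101 | 1 | 0
  65 | 0011010 | 0 | 1
  66 | 0110101 | 0 | 0
  67 | 1101010 | 1 | 0
  68 | 1010100 | 1 | 1
  69 | 0101001 | 0 | 1
  70 | 1010011 | 1 | 1
  71 | 0100111 | 0 | 0
  72 | 1001110 | 1 | 0
  73 | 0011100 | 0 | 1
  74 | 0111001 | 0 | 1
  75 | 1110011 | 1 | 1
  76 | 1100111 | 1 | 1
  77 | 1001111 | 1 | 0
  78 | 0011110 | 0 | 1
  79 | 0111101 | 0 | 1
  80 | 1111011 | 1 | 0
  81 | 1110110 | 1 | 1
  82 | 1101101 | 1 | 0
  83 | 1011010 | 1 | 0
  84 | 0110100 | 0 | 0
  85 | 1101000 | 1 | 0
  86 | 1010000 | 1 | 1
  87 | 0100001 | 0 | 0
  88 | 1000010 | 1 | 1
  89 | 0000101 | 0 | 0
  90 | 0001010 | 0 | 1
  91 | 0010101 | 0 | 0
  92 | 0101010 | 0 | 1
  93 | 1010101 | 1 | 1
  94 | 0101011 | 0 | 1
  95 | 1010111 | 1 | 1
  96 | 0101111 | 0 | 1
  97 | 1011111 | 1 | 0
  98 | 0111110 | 0 | 1
  99 | 1111101 | 1 | 0
 100 | 1111010 | 1 | 0
 101 | 1110100 | 1 | 1
 102 | 1101001 | 1 | 0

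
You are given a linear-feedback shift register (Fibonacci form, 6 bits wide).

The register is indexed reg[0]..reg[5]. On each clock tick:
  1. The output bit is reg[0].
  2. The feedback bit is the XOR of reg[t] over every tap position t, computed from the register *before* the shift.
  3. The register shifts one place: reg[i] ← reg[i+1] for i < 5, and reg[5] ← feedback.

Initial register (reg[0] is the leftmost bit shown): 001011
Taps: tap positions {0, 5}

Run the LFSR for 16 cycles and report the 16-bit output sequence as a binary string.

tick  register→output (feedback)
  0  001011→0 (1)
  1  010111→0 (1)
  2  101111→1 (0)
  3  011110→0 (0)
  4  111100→1 (1)
  5  111001→1 (0)
  6  110010→1 (1)
  7  100101→1 (0)
  8  001010→0 (0)
  9  010100→0 (0)
 10  101000→1 (1)
 11  010001→0 (1)
 12  100011→1 (0)
 13  000110→0 (0)
 14  001100→0 (0)
 15  011000→0 (0)

0010111100101000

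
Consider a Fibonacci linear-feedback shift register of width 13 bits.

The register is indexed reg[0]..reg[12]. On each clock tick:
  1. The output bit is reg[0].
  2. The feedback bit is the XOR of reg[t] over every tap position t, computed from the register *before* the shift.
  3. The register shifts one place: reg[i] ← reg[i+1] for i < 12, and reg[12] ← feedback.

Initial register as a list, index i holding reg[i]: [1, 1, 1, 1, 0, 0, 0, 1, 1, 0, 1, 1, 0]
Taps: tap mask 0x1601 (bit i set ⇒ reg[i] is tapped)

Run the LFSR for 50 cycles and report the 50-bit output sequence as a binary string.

11110001101100110110010110100110111010110100110000

step | reg (before) | out | fb
   0 | 1111000110110 | 1 | 0
   1 | 1110001101100 | 1 | 1
   2 | 1100011011001 | 1 | 1
   3 | 1000110110011 | 1 | 0
   4 | 0001101100110 | 0 | 1
   5 | 0011011001101 | 0 | 1
   6 | 0110110011011 | 0 | 0
   7 | 1101100110110 | 1 | 0
   8 | 1011001101100 | 1 | 1
   9 | 0110011011001 | 0 | 0
  10 | 1100110110010 | 1 | 1
  11 | 1001101100101 | 1 | 1
  12 | 0011011001011 | 0 | 0
  13 | 0110110010110 | 0 | 1
  14 | 1101100101101 | 1 | 0
  15 | 1011001011010 | 1 | 0
  16 | 0110010110100 | 0 | 1
  17 | 1100101101001 | 1 | 1
  18 | 1001011010011 | 1 | 0
  19 | 0010110100110 | 0 | 1
  20 | 0101101001101 | 0 | 1
  21 | 1011010011011 | 1 | 1
  22 | 0110100110111 | 0 | 0
  23 | 1101001101110 | 1 | 1
  24 | 1010011011101 | 1 | 0
  25 | 0100110111010 | 0 | 1
  26 | 1001101110101 | 1 | 1
  27 | 0011011101011 | 0 | 0
  28 | 0110111010110 | 0 | 1
  29 | 1101110101101 | 1 | 0
  30 | 1011101011010 | 1 | 0
  31 | 0111010110100 | 0 | 1
  32 | 1110101101001 | 1 | 1
  33 | 1101011010011 | 1 | 0
  34 | 1010110100110 | 1 | 0
  35 | 0101101001100 | 0 | 0
  36 | 1011010011000 | 1 | 0
  37 | 0110100110000 | 0 | 0
  38 | 1101001100000 | 1 | 1
  39 | 1010011000001 | 1 | 0
  40 | 0100110000010 | 0 | 0
  41 | 1001100000100 | 1 | 0
  42 | 0011000001000 | 0 | 1
  43 | 0110000010001 | 0 | 1
  44 | 1100000100011 | 1 | 0
  45 | 1000001000110 | 1 | 0
  46 | 0000010001100 | 0 | 0
  47 | 0000100011000 | 0 | 1
  48 | 0001000110001 | 0 | 1
  49 | 0010001100011 | 0 | 1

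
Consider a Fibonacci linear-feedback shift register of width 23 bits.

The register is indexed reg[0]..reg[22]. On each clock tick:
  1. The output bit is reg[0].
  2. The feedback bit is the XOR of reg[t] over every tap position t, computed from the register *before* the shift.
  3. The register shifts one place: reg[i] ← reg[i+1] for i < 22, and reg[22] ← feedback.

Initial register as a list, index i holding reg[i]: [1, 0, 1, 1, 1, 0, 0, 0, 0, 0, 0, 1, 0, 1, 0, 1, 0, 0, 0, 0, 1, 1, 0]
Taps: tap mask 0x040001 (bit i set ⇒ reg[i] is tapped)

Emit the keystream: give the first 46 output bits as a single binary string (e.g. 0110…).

tick  register→output (feedback)
  0  10111000000101010000110→1 (1)
  1  01110000001010100001101→0 (0)
  2  11100000010101000011010→1 (0)
  3  11000000101010000110100→1 (0)
  4  10000001010100001101000→1 (1)
  5  00000010101000011010001→0 (1)
  6  00000101010000110100011→0 (0)
  7  00001010100001101000110→0 (0)
  8  00010101000011010001100→0 (0)
  9  00101010000110100011000→0 (1)
 10  01010100001101000110001→0 (1)
 11  10101000011010001100011→1 (1)
 12  01010000110100011000111→0 (0)
 13  10100001101000110001110→1 (1)
 14  01000011010001100011101→0 (1)
 15  10000110100011000111011→1 (0)
 16  00001101000110001110110→0 (1)
 17  00011010001100011101101→0 (0)
 18  00110100011000111011010→0 (1)
 19  01101000110001110110101→0 (1)
 20  11010001100011101101011→1 (1)
 21  10100011000111011010111→1 (0)
 22  01000110001110110101110→0 (0)
 23  10001100011101101011100→1 (0)
 24  00011000111011010111000→0 (1)
 25  00110001110110101110001→0 (1)
 26  01100011101101011100011→0 (0)
 27  11000111011010111000110→1 (1)
 28  10001110110101110001101→1 (1)
 29  00011101101011100011011→0 (1)
 30  00111011010111000110111→0 (1)
 31  01110110101110001101111→0 (0)
 32  11101101011100011011110→1 (0)
 33  11011010111000110111100→1 (0)
 34  10110101110001101111000→1 (0)
 35  01101011100011011110000→0 (1)
 36  11010111000110111100001→1 (1)
 37  10101110001101111000011→1 (1)
 38  01011100011011110000111→0 (0)
 39  10111000110111100001110→1 (1)
 40  01110001101111000011101→0 (1)
 41  11100011011110000111011→1 (0)
 42  11000110111100001110110→1 (0)
 43  10001101111000011101100→1 (1)
 44  00011011110000111011001→0 (1)
 45  00110111100001110110011→0 (1)

1011100000010101000011010001100011101101011100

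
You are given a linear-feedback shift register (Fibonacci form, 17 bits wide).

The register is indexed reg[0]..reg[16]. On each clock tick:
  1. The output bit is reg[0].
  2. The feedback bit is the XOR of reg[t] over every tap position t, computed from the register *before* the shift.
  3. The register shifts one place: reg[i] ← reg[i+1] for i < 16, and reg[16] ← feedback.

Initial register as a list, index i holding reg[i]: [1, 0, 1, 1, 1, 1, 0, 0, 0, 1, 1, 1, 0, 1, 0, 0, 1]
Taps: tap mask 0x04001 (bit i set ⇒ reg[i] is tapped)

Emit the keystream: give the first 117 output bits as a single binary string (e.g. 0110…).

k : reg_k → out_k, fb_k
0: 10111100011101001 → 1, fb=1
1: 01111000111010011 → 0, fb=0
2: 11110001110100110 → 1, fb=0
3: 11100011101001100 → 1, fb=0
4: 11000111010011000 → 1, fb=1
5: 10001110100110001 → 1, fb=1
6: 00011101001100011 → 0, fb=0
7: 00111010011000110 → 0, fb=1
8: 01110100110001101 → 0, fb=1
9: 11101001100011011 → 1, fb=1
10: 11010011000110111 → 1, fb=0
11: 10100110001101110 → 1, fb=0
12: 01001100011011100 → 0, fb=1
13: 10011000110111001 → 1, fb=1
14: 00110001101110011 → 0, fb=0
15: 01100011011100110 → 0, fb=1
16: 11000110111001101 → 1, fb=0
17: 10001101110011010 → 1, fb=1
18: 00011011100110101 → 0, fb=1
19: 00110111001101011 → 0, fb=0
20: 01101110011010110 → 0, fb=1
21: 11011100110101101 → 1, fb=0
22: 10111001101011010 → 1, fb=1
23: 01110011010110101 → 0, fb=1
24: 11100110101101011 → 1, fb=1
25: 11001101011010111 → 1, fb=0
26: 10011010110101110 → 1, fb=0
27: 00110101101011100 → 0, fb=1
28: 01101011010111001 → 0, fb=0
29: 11010110101110010 → 1, fb=1
30: 10101101011100101 → 1, fb=0
31: 01011010111001010 → 0, fb=0
32: 10110101110010100 → 1, fb=0
33: 01101011100101000 → 0, fb=0
34: 11010111001010000 → 1, fb=1
35: 10101110010100001 → 1, fb=1
36: 01011100101000011 → 0, fb=0
37: 10111001010000110 → 1, fb=0
38: 01110010100001100 → 0, fb=1
39: 11100101000011001 → 1, fb=1
40: 11001010000110011 → 1, fb=1
41: 10010100001100111 → 1, fb=0
42: 00101000011001110 → 0, fb=1
43: 01010000110011101 → 0, fb=1
44: 10100001100111011 → 1, fb=1
45: 01000011001110111 → 0, fb=1
46: 10000110011101111 → 1, fb=0
47: 00001100111011110 → 0, fb=1
48: 00011001110111101 → 0, fb=1
49: 00110011101111011 → 0, fb=0
50: 01100111011110110 → 0, fb=1
51: 11001110111101101 → 1, fb=0
52: 10011101111011010 → 1, fb=1
53: 00111011110110101 → 0, fb=1
54: 01110111101101011 → 0, fb=0
55: 11101111011010110 → 1, fb=0
56: 11011110110101100 → 1, fb=0
57: 10111101101011000 → 1, fb=1
58: 01111011010110001 → 0, fb=0
59: 11110110101100010 → 1, fb=1
60: 11101101011000101 → 1, fb=0
61: 11011010110001010 → 1, fb=1
62: 10110101100010101 → 1, fb=0
63: 01101011000101010 → 0, fb=0
64: 11010110001010100 → 1, fb=0
65: 10101100010101000 → 1, fb=1
66: 01011000101010001 → 0, fb=0
67: 10110001010100010 → 1, fb=1
68: 01100010101000101 → 0, fb=1
69: 11000101010001011 → 1, fb=1
70: 10001010100010111 → 1, fb=0
71: 00010101000101110 → 0, fb=1
72: 00101010001011101 → 0, fb=1
73: 01010100010111011 → 0, fb=0
74: 10101000101110110 → 1, fb=0
75: 01010001011101100 → 0, fb=1
76: 10100010111011001 → 1, fb=1
77: 01000101110110011 → 0, fb=0
78: 10001011101100110 → 1, fb=0
79: 00010111011001100 → 0, fb=1
80: 00101110110011001 → 0, fb=0
81: 01011101100110010 → 0, fb=0
82: 10111011001100100 → 1, fb=0
83: 01110110011001000 → 0, fb=0
84: 11101100110010000 → 1, fb=1
85: 11011001100100001 → 1, fb=1
86: 10110011001000011 → 1, fb=1
87: 01100110010000111 → 0, fb=1
88: 11001100100001111 → 1, fb=0
89: 10011001000011110 → 1, fb=0
90: 00110010000111100 → 0, fb=1
91: 01100100001111001 → 0, fb=0
92: 11001000011110010 → 1, fb=1
93: 10010000111100101 → 1, fb=0
94: 00100001111001010 → 0, fb=0
95: 01000011110010100 → 0, fb=1
96: 10000111100101001 → 1, fb=1
97: 00001111001010011 → 0, fb=0
98: 00011110010100110 → 0, fb=1
99: 00111100101001101 → 0, fb=1
100: 01111001010011011 → 0, fb=0
101: 11110010100110110 → 1, fb=0
102: 11100101001101100 → 1, fb=0
103: 11001010011011000 → 1, fb=1
104: 10010100110110001 → 1, fb=1
105: 00101001101100011 → 0, fb=0
106: 01010011011000110 → 0, fb=1
107: 10100110110001101 → 1, fb=0
108: 01001101100011010 → 0, fb=0
109: 10011011000110100 → 1, fb=0
110: 00110110001101000 → 0, fb=0
111: 01101100011010000 → 0, fb=0
112: 11011000110100000 → 1, fb=1
113: 10110001101000001 → 1, fb=1
114: 01100011010000011 → 0, fb=0
115: 11000110100000110 → 1, fb=0
116: 10001101000001100 → 1, fb=0

101111000111010011000110111001101011010111001010000110011101111011010110001010100010111011001100100001111001010011011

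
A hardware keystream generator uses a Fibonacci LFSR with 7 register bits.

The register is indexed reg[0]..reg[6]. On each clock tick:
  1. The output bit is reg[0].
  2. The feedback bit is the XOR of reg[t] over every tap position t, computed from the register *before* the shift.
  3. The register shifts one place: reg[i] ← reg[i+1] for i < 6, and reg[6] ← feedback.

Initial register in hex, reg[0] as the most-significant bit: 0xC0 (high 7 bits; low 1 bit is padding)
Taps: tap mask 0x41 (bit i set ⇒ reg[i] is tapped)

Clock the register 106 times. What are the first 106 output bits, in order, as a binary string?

tick  register→output (feedback)
  0  1100000→1 (1)
  1  1000001→1 (0)
  2  0000010→0 (0)
  3  0000100→0 (0)
  4  0001000→0 (0)
  5  0010000→0 (0)
  6  0100000→0 (0)
  7  1000000→1 (1)
  8  0000001→0 (1)
  9  0000011→0 (1)
 10  0000111→0 (1)
 11  0001111→0 (1)
 12  0011111→0 (1)
 13  0111111→0 (1)
 14  1111111→1 (0)
 15  1111110→1 (1)
 16  1111101→1 (0)
 17  1111010→1 (1)
 18  1110101→1 (0)
 19  1101010→1 (1)
 20  1010101→1 (0)
 21  0101010→0 (0)
 22  1010100→1 (1)
 23  0101001→0 (1)
 24  1010011→1 (0)
 25  0100110→0 (0)
 26  1001100→1 (1)
 27  0011001→0 (1)
 28  0110011→0 (1)
 29  1100111→1 (0)
 30  1001110→1 (1)
 31  0011101→0 (1)
 32  0111011→0 (1)
 33  1110111→1 (0)
 34  1101110→1 (1)
 35  1011101→1 (0)
 36  0111010→0 (0)
 37  1110100→1 (1)
 38  1101001→1 (0)
 39  1010010→1 (1)
 40  0100101→0 (1)
 41  1001011→1 (0)
 42  0010110→0 (0)
 43  0101100→0 (0)
 44  1011000→1 (1)
 45  0110001→0 (1)
 46  1100011→1 (0)
 47  1000110→1 (1)
 48  0001101→0 (1)
 49  0011011→0 (1)
 50  0110111→0 (1)
 51  1101111→1 (0)
 52  1011110→1 (1)
 53  0111101→0 (1)
 54  1111011→1 (0)
 55  1110110→1 (1)
 56  1101101→1 (0)
 57  1011010→1 (1)
 58  0110101→0 (1)
 59  1101011→1 (0)
 60  1010110→1 (1)
 61  0101101→0 (1)
 62  1011011→1 (0)
 63  0110110→0 (0)
 64  1101100→1 (1)
 65  1011001→1 (0)
 66  0110010→0 (0)
 67  1100100→1 (1)
 68  1001001→1 (0)
 69  0010010→0 (0)
 70  0100100→0 (0)
 71  1001000→1 (1)
 72  0010001→0 (1)
 73  0100011→0 (1)
 74  1000111→1 (0)
 75  0001110→0 (0)
 76  0011100→0 (0)
 77  0111000→0 (0)
 78  1110000→1 (1)
 79  1100001→1 (0)
 80  1000010→1 (1)
 81  0000101→0 (1)
 82  0001011→0 (1)
 83  0010111→0 (1)
 84  0101111→0 (1)
 85  1011111→1 (0)
 86  0111110→0 (0)
 87  1111100→1 (1)
 88  1111001→1 (0)
 89  1110010→1 (1)
 90  1100101→1 (0)
 91  1001010→1 (1)
 92  0010101→0 (1)
 93  0101011→0 (1)
 94  1010111→1 (0)
 95  0101110→0 (0)
 96  1011100→1 (1)
 97  0111001→0 (1)
 98  1110011→1 (0)
 99  1100110→1 (1)
100  1001101→1 (0)
101  0011010→0 (0)
102  0110100→0 (0)
103  1101000→1 (1)
104  1010001→1 (0)
105  0100010→0 (0)

1100000100000011111110101010011001110111010010110001101111011010110110010010001110000101111100101011100110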